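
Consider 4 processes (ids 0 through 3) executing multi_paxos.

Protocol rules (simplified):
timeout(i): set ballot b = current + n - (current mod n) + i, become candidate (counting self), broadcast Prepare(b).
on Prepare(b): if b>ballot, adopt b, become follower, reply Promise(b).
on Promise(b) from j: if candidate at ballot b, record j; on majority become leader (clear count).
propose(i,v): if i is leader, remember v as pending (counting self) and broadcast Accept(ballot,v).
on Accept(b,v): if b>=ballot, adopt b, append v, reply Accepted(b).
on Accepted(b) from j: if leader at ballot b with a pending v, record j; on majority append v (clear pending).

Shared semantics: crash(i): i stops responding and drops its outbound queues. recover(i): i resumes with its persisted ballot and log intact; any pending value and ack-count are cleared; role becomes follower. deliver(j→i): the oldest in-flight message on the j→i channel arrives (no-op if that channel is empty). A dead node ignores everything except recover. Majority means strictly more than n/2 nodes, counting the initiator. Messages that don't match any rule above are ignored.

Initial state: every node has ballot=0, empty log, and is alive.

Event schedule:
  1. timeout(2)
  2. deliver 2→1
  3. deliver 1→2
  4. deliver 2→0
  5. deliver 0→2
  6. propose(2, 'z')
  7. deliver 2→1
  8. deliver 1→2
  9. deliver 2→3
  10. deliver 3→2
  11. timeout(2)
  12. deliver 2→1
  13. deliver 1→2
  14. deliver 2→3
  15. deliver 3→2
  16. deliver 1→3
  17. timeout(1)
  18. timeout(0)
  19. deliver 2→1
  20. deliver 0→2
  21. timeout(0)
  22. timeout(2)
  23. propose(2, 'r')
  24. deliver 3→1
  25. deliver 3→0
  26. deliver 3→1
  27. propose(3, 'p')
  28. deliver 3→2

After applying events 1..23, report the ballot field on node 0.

after 1 — timeout(2): n2:cand/b6/[-]
after 2 — deliver 2→1: n1:foll/b6/[-]
after 3 — deliver 1→2: ·
after 4 — deliver 2→0: n0:foll/b6/[-]
after 5 — deliver 0→2: n2:lead/b6/[-]
after 6 — propose(2,'z'): ·
after 7 — deliver 2→1: n1:foll/b6/[z]
after 8 — deliver 1→2: ·
after 9 — deliver 2→3: n3:foll/b6/[-]
after 10 — deliver 3→2: ·
after 11 — timeout(2): n2:cand/b10/[-]
after 12 — deliver 2→1: n1:foll/b10/[z]
after 13 — deliver 1→2: ·
after 14 — deliver 2→3: n3:foll/b6/[z]
after 15 — deliver 3→2: ·
after 16 — deliver 1→3: ·
after 17 — timeout(1): n1:cand/b13/[z]
after 18 — timeout(0): n0:cand/b8/[-]
after 19 — deliver 2→1: ·
after 20 — deliver 0→2: ·
after 21 — timeout(0): n0:cand/b12/[-]
after 22 — timeout(2): n2:cand/b14/[-]
after 23 — propose(2,'r'): ·

12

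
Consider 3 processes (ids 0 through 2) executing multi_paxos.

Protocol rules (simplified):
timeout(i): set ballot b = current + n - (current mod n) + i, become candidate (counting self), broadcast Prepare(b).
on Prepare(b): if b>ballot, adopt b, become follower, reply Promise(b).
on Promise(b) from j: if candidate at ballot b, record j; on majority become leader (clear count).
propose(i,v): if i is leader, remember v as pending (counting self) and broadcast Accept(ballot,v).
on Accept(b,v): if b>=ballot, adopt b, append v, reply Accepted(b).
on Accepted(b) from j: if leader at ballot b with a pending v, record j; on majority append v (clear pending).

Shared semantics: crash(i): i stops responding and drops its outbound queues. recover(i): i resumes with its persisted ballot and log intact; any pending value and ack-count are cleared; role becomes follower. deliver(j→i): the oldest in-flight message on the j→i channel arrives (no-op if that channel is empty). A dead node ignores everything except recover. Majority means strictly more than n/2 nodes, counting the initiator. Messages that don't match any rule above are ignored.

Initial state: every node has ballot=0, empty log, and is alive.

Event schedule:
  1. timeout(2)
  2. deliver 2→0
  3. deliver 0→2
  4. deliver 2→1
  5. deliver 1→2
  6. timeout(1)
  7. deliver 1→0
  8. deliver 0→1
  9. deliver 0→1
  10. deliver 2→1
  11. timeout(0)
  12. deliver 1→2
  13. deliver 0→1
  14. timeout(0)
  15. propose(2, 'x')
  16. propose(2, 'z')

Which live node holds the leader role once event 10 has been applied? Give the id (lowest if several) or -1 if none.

1

step 1 timeout(2): 2={cand,b=5,log=-}
step 2 deliver 2→0: 0={foll,b=5,log=-}
step 3 deliver 0→2: 2={lead,b=5,log=-}
step 4 deliver 2→1: 1={foll,b=5,log=-}
step 5 deliver 1→2: —
step 6 timeout(1): 1={cand,b=7,log=-}
step 7 deliver 1→0: 0={foll,b=7,log=-}
step 8 deliver 0→1: 1={lead,b=7,log=-}
step 9 deliver 0→1: —
step 10 deliver 2→1: —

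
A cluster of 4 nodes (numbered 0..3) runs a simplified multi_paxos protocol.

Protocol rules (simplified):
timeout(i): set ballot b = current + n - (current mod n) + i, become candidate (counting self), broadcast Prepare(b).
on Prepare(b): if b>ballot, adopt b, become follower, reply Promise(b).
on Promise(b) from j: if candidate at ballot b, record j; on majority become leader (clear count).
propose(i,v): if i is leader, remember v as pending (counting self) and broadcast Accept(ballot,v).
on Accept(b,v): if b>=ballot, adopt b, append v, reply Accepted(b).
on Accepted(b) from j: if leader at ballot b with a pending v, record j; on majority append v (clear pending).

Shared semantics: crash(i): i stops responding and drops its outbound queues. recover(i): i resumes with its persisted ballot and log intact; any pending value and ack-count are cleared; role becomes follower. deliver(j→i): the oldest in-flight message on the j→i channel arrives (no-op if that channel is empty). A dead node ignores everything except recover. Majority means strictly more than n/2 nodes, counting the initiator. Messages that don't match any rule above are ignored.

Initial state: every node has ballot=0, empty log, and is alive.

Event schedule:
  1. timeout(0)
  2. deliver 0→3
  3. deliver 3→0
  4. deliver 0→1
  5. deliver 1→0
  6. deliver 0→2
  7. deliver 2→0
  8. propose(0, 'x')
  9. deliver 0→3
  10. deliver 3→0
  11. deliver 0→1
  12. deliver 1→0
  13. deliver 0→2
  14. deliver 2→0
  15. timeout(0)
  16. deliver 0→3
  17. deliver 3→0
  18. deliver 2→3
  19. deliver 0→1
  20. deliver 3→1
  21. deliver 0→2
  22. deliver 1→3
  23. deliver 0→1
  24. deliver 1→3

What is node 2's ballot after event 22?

step 1 timeout(0): 0={cand,b=4,log=-}
step 2 deliver 0→3: 3={foll,b=4,log=-}
step 3 deliver 3→0: —
step 4 deliver 0→1: 1={foll,b=4,log=-}
step 5 deliver 1→0: 0={lead,b=4,log=-}
step 6 deliver 0→2: 2={foll,b=4,log=-}
step 7 deliver 2→0: —
step 8 propose(0,'x'): —
step 9 deliver 0→3: 3={foll,b=4,log=x}
step 10 deliver 3→0: —
step 11 deliver 0→1: 1={foll,b=4,log=x}
step 12 deliver 1→0: 0={lead,b=4,log=x}
step 13 deliver 0→2: 2={foll,b=4,log=x}
step 14 deliver 2→0: —
step 15 timeout(0): 0={cand,b=8,log=x}
step 16 deliver 0→3: 3={foll,b=8,log=x}
step 17 deliver 3→0: —
step 18 deliver 2→3: —
step 19 deliver 0→1: 1={foll,b=8,log=x}
step 20 deliver 3→1: —
step 21 deliver 0→2: 2={foll,b=8,log=x}
step 22 deliver 1→3: —

8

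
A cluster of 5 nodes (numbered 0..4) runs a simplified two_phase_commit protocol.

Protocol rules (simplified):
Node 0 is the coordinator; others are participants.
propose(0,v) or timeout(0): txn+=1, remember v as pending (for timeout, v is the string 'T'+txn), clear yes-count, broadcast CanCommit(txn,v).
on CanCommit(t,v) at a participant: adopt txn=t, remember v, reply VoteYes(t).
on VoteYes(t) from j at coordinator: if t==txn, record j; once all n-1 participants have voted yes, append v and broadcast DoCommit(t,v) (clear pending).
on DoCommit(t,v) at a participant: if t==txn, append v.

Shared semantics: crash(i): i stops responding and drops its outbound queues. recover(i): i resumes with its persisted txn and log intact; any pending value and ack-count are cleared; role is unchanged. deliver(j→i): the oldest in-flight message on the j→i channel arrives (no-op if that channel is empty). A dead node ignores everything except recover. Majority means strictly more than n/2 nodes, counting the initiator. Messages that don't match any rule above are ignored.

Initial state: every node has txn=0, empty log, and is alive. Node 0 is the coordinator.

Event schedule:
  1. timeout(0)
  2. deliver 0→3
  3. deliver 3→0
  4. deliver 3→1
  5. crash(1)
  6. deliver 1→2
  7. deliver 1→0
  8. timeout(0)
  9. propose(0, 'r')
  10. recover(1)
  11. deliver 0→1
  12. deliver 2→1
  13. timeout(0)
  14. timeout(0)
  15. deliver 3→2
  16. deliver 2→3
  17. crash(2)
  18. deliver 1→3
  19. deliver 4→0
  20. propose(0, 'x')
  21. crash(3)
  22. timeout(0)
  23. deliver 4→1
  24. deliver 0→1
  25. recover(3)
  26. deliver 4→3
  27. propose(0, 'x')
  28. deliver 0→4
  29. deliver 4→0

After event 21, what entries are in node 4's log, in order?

[1] timeout(0) → N0(coor t1 [-])
[2] deliver 0→3 → N3(part t1 [-])
[3] deliver 3→0 → ∅
[4] deliver 3→1 → ∅
[5] crash(1) → N1(✗part t0 [-])
[6] deliver 1→2 → ∅
[7] deliver 1→0 → ∅
[8] timeout(0) → N0(coor t2 [-])
[9] propose(0,'r') → N0(coor t3 [-])
[10] recover(1) → N1(part t0 [-])
[11] deliver 0→1 → N1(part t1 [-])
[12] deliver 2→1 → ∅
[13] timeout(0) → N0(coor t4 [-])
[14] timeout(0) → N0(coor t5 [-])
[15] deliver 3→2 → ∅
[16] deliver 2→3 → ∅
[17] crash(2) → N2(✗part t0 [-])
[18] deliver 1→3 → ∅
[19] deliver 4→0 → ∅
[20] propose(0,'x') → N0(coor t6 [-])
[21] crash(3) → N3(✗part t1 [-])

empty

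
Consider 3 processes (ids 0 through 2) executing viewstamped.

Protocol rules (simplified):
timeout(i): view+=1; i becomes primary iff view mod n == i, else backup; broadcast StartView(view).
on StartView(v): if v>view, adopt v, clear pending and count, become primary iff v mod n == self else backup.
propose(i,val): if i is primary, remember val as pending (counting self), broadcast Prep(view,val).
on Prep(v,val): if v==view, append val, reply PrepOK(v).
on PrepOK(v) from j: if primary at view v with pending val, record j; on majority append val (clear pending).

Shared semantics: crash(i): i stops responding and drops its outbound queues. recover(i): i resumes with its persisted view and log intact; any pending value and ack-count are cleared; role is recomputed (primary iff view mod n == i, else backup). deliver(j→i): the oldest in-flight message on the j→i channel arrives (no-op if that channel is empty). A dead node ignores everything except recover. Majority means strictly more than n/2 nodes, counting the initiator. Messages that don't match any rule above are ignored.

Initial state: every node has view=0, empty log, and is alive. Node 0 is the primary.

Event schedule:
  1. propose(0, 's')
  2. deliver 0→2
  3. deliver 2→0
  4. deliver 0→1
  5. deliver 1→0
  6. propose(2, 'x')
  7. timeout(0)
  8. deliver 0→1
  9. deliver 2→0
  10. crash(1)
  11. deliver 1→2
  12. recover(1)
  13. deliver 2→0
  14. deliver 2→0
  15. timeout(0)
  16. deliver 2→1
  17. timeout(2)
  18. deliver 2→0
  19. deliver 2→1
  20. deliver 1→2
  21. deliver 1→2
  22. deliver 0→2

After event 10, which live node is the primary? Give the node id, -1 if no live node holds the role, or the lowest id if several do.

e1 propose(0,'s'): ·
e2 deliver 0→2: 2[back,v=0,s]
e3 deliver 2→0: 0[prim,v=0,s]
e4 deliver 0→1: 1[back,v=0,s]
e5 deliver 1→0: ·
e6 propose(2,'x'): ·
e7 timeout(0): 0[back,v=1,s]
e8 deliver 0→1: 1[prim,v=1,s]
e9 deliver 2→0: ·
e10 crash(1): 1[✗prim,v=1,s]

-1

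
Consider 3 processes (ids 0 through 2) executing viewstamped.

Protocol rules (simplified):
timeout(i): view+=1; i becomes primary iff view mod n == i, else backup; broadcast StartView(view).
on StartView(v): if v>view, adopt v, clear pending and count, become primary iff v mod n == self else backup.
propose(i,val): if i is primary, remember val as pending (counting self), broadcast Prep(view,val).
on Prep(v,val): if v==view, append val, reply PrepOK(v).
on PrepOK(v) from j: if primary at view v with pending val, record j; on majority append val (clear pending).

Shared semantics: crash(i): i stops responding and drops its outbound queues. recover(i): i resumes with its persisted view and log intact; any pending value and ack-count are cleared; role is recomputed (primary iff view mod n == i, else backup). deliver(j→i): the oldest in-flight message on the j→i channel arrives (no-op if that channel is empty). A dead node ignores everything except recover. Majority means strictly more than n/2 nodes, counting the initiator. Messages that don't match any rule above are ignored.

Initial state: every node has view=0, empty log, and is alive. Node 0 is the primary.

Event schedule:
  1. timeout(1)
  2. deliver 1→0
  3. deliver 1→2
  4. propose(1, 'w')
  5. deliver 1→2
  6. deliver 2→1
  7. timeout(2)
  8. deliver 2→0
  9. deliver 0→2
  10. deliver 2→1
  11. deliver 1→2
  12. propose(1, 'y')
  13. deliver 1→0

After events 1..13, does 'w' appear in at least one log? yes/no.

after 1 — timeout(1): n1:prim/v1/[-]
after 2 — deliver 1→0: n0:back/v1/[-]
after 3 — deliver 1→2: n2:back/v1/[-]
after 4 — propose(1,'w'): ·
after 5 — deliver 1→2: n2:back/v1/[w]
after 6 — deliver 2→1: n1:prim/v1/[w]
after 7 — timeout(2): n2:prim/v2/[w]
after 8 — deliver 2→0: n0:back/v2/[-]
after 9 — deliver 0→2: ·
after 10 — deliver 2→1: n1:back/v2/[w]
after 11 — deliver 1→2: ·
after 12 — propose(1,'y'): ·
after 13 — deliver 1→0: ·

yes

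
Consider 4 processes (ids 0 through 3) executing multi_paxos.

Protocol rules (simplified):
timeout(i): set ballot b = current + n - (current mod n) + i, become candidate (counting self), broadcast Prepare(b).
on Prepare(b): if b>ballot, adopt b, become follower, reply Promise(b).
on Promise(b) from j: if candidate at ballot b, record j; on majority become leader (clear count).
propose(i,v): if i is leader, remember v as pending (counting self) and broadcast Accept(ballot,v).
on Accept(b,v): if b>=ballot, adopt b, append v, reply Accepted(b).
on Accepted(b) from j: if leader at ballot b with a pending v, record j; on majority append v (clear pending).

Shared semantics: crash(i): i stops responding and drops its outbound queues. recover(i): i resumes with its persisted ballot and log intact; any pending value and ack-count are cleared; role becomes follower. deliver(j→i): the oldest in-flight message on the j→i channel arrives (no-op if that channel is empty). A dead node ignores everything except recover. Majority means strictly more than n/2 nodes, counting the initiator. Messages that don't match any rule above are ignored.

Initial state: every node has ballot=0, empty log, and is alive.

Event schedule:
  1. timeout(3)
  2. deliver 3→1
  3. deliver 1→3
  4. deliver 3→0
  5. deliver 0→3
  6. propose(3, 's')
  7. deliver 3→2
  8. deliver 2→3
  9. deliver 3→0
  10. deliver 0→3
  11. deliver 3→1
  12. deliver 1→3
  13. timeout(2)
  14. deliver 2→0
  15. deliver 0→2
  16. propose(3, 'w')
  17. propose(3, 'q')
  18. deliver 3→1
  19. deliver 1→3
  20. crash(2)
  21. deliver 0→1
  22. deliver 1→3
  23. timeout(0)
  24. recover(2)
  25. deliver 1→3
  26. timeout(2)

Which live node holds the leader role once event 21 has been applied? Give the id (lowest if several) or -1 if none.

3

1. timeout(3):  <3:cand b7 ->
2. deliver 3→1:  <1:foll b7 ->
3. deliver 1→3:  nop
4. deliver 3→0:  <0:foll b7 ->
5. deliver 0→3:  <3:lead b7 ->
6. propose(3,'s'):  nop
7. deliver 3→2:  <2:foll b7 ->
8. deliver 2→3:  nop
9. deliver 3→0:  <0:foll b7 s>
10. deliver 0→3:  nop
11. deliver 3→1:  <1:foll b7 s>
12. deliver 1→3:  <3:lead b7 s>
13. timeout(2):  <2:cand b10 ->
14. deliver 2→0:  <0:foll b10 s>
15. deliver 0→2:  nop
16. propose(3,'w'):  nop
17. propose(3,'q'):  nop
18. deliver 3→1:  <1:foll b7 s,w>
19. deliver 1→3:  nop
20. crash(2):  <2:✗cand b10 ->
21. deliver 0→1:  nop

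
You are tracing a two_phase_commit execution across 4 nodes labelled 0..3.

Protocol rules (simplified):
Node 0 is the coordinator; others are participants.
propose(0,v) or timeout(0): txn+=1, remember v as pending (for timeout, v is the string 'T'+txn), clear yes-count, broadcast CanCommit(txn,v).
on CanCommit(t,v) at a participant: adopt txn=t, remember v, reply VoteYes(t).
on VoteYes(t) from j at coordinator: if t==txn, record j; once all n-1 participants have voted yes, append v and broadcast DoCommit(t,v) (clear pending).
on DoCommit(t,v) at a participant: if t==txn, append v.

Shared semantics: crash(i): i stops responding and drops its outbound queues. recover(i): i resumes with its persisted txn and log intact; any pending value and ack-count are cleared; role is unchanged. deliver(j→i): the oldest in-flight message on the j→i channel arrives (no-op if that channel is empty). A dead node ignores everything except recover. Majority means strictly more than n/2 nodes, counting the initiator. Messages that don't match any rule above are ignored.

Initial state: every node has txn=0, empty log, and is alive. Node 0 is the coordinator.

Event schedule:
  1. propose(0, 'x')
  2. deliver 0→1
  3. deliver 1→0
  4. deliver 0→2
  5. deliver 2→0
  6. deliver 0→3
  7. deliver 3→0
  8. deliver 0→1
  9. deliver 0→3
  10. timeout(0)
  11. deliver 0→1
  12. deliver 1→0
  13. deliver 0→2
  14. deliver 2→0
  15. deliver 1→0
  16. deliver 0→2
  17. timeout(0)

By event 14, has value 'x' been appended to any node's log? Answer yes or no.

1. propose(0,'x'):  <0:coor t1 ->
2. deliver 0→1:  <1:part t1 ->
3. deliver 1→0:  nop
4. deliver 0→2:  <2:part t1 ->
5. deliver 2→0:  nop
6. deliver 0→3:  <3:part t1 ->
7. deliver 3→0:  <0:coor t1 x>
8. deliver 0→1:  <1:part t1 x>
9. deliver 0→3:  <3:part t1 x>
10. timeout(0):  <0:coor t2 x>
11. deliver 0→1:  <1:part t2 x>
12. deliver 1→0:  nop
13. deliver 0→2:  <2:part t1 x>
14. deliver 2→0:  nop

yes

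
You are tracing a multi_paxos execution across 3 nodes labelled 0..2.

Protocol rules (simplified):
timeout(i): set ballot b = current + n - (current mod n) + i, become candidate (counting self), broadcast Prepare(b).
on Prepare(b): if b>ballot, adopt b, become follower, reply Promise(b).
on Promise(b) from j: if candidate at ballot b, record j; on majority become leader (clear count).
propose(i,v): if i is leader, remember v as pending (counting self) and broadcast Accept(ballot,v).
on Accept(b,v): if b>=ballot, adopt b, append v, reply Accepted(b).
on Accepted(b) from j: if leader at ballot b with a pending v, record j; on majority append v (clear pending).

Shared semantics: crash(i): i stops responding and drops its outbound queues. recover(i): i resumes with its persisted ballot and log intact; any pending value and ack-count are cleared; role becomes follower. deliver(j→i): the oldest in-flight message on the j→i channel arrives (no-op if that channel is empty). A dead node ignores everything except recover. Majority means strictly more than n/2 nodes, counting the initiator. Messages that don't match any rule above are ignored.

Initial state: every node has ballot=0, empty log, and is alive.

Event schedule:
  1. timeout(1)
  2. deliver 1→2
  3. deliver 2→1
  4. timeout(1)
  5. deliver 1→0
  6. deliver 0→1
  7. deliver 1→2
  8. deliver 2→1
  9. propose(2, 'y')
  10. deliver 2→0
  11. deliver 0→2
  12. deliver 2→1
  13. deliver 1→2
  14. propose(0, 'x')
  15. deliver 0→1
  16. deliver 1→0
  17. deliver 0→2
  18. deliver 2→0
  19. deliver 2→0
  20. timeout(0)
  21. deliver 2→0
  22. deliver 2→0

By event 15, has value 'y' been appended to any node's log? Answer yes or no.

no

1. timeout(1):  <1:cand b4 ->
2. deliver 1→2:  <2:foll b4 ->
3. deliver 2→1:  <1:lead b4 ->
4. timeout(1):  <1:cand b7 ->
5. deliver 1→0:  <0:foll b4 ->
6. deliver 0→1:  nop
7. deliver 1→2:  <2:foll b7 ->
8. deliver 2→1:  <1:lead b7 ->
9. propose(2,'y'):  nop
10. deliver 2→0:  nop
11. deliver 0→2:  nop
12. deliver 2→1:  nop
13. deliver 1→2:  nop
14. propose(0,'x'):  nop
15. deliver 0→1:  nop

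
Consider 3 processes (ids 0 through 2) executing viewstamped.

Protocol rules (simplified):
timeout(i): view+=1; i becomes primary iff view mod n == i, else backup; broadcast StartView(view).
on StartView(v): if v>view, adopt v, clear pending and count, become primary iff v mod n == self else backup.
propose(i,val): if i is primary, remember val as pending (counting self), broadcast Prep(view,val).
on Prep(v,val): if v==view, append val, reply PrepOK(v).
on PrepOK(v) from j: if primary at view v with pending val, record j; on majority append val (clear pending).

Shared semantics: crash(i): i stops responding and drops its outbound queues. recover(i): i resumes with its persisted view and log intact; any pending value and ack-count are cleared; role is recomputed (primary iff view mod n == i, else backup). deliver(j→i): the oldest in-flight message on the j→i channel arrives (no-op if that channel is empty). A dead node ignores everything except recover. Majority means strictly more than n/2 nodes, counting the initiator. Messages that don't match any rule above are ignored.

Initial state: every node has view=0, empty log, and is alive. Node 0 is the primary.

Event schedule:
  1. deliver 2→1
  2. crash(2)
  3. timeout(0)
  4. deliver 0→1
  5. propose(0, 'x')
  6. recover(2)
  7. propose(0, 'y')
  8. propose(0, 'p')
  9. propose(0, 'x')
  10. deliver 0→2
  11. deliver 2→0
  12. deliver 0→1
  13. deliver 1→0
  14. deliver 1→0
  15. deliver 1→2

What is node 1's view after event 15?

[1] deliver 2→1 → ∅
[2] crash(2) → N2(✗back v0 [-])
[3] timeout(0) → N0(back v1 [-])
[4] deliver 0→1 → N1(prim v1 [-])
[5] propose(0,'x') → ∅
[6] recover(2) → N2(back v0 [-])
[7] propose(0,'y') → ∅
[8] propose(0,'p') → ∅
[9] propose(0,'x') → ∅
[10] deliver 0→2 → N2(back v1 [-])
[11] deliver 2→0 → ∅
[12] deliver 0→1 → ∅
[13] deliver 1→0 → ∅
[14] deliver 1→0 → ∅
[15] deliver 1→2 → ∅

1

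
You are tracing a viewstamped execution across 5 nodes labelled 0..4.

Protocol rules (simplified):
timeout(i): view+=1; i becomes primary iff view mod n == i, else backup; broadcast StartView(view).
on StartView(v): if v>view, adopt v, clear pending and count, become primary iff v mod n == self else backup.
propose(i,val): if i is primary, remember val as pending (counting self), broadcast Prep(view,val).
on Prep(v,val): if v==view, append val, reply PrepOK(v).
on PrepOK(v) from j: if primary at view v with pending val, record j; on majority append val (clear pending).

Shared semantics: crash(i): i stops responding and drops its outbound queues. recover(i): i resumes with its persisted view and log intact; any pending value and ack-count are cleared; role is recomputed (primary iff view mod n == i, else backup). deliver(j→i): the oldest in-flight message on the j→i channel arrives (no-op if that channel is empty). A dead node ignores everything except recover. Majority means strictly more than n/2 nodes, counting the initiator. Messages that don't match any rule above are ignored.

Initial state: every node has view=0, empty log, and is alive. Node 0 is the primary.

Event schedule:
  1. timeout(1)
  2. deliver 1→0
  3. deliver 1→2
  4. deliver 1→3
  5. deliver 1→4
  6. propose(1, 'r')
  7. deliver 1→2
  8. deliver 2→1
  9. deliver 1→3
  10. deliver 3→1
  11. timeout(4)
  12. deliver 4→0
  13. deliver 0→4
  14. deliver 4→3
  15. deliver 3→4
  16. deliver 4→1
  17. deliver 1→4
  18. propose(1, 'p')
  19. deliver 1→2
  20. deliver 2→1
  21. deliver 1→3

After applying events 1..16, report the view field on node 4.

[1] timeout(1) → N1(prim v1 [-])
[2] deliver 1→0 → N0(back v1 [-])
[3] deliver 1→2 → N2(back v1 [-])
[4] deliver 1→3 → N3(back v1 [-])
[5] deliver 1→4 → N4(back v1 [-])
[6] propose(1,'r') → ∅
[7] deliver 1→2 → N2(back v1 [r])
[8] deliver 2→1 → ∅
[9] deliver 1→3 → N3(back v1 [r])
[10] deliver 3→1 → N1(prim v1 [r])
[11] timeout(4) → N4(back v2 [-])
[12] deliver 4→0 → N0(back v2 [-])
[13] deliver 0→4 → ∅
[14] deliver 4→3 → N3(back v2 [r])
[15] deliver 3→4 → ∅
[16] deliver 4→1 → N1(back v2 [r])

2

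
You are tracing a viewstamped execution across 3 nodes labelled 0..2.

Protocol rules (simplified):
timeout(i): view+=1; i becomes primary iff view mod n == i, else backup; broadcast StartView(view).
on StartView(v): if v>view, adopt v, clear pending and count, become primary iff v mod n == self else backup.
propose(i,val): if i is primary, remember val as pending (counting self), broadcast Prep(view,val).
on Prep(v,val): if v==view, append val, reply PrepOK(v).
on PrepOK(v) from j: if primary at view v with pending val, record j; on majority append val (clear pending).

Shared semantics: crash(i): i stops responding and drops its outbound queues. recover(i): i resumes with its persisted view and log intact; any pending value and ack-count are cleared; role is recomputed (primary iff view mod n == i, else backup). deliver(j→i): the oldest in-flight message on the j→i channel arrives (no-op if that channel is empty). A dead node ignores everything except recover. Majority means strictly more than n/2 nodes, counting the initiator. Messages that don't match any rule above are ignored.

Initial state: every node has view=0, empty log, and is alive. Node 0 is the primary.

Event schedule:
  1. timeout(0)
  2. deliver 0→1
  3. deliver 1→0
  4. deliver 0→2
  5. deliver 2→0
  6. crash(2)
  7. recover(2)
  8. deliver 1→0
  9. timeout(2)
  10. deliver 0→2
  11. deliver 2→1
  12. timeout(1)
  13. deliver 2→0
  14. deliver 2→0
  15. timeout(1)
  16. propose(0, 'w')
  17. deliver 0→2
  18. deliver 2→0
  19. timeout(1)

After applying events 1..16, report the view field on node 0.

2

1. timeout(0):  <0:back v1 ->
2. deliver 0→1:  <1:prim v1 ->
3. deliver 1→0:  nop
4. deliver 0→2:  <2:back v1 ->
5. deliver 2→0:  nop
6. crash(2):  <2:✗back v1 ->
7. recover(2):  <2:back v1 ->
8. deliver 1→0:  nop
9. timeout(2):  <2:prim v2 ->
10. deliver 0→2:  nop
11. deliver 2→1:  <1:back v2 ->
12. timeout(1):  <1:back v3 ->
13. deliver 2→0:  <0:back v2 ->
14. deliver 2→0:  nop
15. timeout(1):  <1:prim v4 ->
16. propose(0,'w'):  nop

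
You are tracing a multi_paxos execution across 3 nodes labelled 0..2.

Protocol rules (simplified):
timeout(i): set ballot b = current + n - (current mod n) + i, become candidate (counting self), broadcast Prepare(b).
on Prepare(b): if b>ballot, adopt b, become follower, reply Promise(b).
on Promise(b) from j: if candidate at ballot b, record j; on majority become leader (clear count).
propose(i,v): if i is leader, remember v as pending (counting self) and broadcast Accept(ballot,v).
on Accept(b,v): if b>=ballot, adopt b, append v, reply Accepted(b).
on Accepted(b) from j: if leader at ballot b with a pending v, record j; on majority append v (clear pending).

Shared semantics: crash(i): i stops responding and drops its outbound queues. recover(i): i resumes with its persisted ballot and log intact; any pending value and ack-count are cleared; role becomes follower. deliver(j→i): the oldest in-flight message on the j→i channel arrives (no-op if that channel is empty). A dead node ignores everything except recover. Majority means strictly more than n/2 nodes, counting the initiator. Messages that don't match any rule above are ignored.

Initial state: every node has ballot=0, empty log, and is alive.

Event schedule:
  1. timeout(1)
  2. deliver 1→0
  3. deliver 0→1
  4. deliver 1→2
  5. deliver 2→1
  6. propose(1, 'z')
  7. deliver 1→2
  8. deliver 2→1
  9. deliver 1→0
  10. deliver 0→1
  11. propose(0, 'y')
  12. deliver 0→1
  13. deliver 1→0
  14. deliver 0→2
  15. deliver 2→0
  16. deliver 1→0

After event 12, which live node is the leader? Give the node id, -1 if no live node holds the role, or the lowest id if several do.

1

step 1 timeout(1): 1={cand,b=4,log=-}
step 2 deliver 1→0: 0={foll,b=4,log=-}
step 3 deliver 0→1: 1={lead,b=4,log=-}
step 4 deliver 1→2: 2={foll,b=4,log=-}
step 5 deliver 2→1: —
step 6 propose(1,'z'): —
step 7 deliver 1→2: 2={foll,b=4,log=z}
step 8 deliver 2→1: 1={lead,b=4,log=z}
step 9 deliver 1→0: 0={foll,b=4,log=z}
step 10 deliver 0→1: —
step 11 propose(0,'y'): —
step 12 deliver 0→1: —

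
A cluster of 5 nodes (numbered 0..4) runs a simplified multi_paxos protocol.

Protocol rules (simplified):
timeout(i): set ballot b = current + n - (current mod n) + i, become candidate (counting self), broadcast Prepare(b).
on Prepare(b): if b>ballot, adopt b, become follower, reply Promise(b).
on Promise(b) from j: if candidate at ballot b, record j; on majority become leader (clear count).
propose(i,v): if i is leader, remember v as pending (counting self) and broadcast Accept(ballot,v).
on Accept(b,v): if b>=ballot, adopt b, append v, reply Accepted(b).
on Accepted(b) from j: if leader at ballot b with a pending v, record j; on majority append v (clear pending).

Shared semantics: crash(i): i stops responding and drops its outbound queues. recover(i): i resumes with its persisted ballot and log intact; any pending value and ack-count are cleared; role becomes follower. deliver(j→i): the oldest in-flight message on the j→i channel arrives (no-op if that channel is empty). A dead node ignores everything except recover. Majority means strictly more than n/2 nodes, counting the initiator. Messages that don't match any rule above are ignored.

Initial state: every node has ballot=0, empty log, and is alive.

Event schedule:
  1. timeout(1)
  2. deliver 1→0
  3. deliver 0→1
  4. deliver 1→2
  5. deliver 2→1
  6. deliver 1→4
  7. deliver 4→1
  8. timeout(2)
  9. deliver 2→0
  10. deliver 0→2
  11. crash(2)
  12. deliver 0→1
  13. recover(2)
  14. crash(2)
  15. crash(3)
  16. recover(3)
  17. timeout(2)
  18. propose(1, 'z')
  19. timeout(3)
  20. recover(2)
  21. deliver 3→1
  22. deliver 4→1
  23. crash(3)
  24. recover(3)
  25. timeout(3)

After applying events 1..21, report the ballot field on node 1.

8

e1 timeout(1): 1[cand,b=6,-]
e2 deliver 1→0: 0[foll,b=6,-]
e3 deliver 0→1: ·
e4 deliver 1→2: 2[foll,b=6,-]
e5 deliver 2→1: 1[lead,b=6,-]
e6 deliver 1→4: 4[foll,b=6,-]
e7 deliver 4→1: ·
e8 timeout(2): 2[cand,b=12,-]
e9 deliver 2→0: 0[foll,b=12,-]
e10 deliver 0→2: ·
e11 crash(2): 2[✗cand,b=12,-]
e12 deliver 0→1: ·
e13 recover(2): 2[foll,b=12,-]
e14 crash(2): 2[✗foll,b=12,-]
e15 crash(3): 3[✗foll,b=0,-]
e16 recover(3): 3[foll,b=0,-]
e17 timeout(2): ·
e18 propose(1,'z'): ·
e19 timeout(3): 3[cand,b=8,-]
e20 recover(2): 2[foll,b=12,-]
e21 deliver 3→1: 1[foll,b=8,-]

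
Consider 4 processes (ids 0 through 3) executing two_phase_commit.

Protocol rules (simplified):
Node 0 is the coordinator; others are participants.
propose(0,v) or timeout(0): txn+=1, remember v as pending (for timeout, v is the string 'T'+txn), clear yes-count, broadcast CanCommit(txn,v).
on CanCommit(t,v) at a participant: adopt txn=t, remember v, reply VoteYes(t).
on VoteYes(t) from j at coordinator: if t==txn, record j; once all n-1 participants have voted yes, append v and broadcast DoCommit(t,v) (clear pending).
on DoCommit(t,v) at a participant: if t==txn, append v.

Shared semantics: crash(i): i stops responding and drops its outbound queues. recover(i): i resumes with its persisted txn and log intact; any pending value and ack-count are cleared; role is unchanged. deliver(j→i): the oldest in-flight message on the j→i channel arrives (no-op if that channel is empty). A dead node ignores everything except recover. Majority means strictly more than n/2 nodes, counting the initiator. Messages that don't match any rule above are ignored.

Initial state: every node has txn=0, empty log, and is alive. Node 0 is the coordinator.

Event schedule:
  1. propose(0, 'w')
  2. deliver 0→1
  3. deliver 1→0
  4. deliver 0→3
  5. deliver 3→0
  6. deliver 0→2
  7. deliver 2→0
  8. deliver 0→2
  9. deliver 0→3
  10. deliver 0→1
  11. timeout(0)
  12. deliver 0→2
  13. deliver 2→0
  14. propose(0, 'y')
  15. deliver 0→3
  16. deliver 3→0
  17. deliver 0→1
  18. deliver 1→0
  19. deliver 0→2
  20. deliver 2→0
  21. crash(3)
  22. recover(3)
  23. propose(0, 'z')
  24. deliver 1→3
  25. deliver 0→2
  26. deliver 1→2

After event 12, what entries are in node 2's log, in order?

w

e1 propose(0,'w'): 0[coor,t=1,-]
e2 deliver 0→1: 1[part,t=1,-]
e3 deliver 1→0: ·
e4 deliver 0→3: 3[part,t=1,-]
e5 deliver 3→0: ·
e6 deliver 0→2: 2[part,t=1,-]
e7 deliver 2→0: 0[coor,t=1,w]
e8 deliver 0→2: 2[part,t=1,w]
e9 deliver 0→3: 3[part,t=1,w]
e10 deliver 0→1: 1[part,t=1,w]
e11 timeout(0): 0[coor,t=2,w]
e12 deliver 0→2: 2[part,t=2,w]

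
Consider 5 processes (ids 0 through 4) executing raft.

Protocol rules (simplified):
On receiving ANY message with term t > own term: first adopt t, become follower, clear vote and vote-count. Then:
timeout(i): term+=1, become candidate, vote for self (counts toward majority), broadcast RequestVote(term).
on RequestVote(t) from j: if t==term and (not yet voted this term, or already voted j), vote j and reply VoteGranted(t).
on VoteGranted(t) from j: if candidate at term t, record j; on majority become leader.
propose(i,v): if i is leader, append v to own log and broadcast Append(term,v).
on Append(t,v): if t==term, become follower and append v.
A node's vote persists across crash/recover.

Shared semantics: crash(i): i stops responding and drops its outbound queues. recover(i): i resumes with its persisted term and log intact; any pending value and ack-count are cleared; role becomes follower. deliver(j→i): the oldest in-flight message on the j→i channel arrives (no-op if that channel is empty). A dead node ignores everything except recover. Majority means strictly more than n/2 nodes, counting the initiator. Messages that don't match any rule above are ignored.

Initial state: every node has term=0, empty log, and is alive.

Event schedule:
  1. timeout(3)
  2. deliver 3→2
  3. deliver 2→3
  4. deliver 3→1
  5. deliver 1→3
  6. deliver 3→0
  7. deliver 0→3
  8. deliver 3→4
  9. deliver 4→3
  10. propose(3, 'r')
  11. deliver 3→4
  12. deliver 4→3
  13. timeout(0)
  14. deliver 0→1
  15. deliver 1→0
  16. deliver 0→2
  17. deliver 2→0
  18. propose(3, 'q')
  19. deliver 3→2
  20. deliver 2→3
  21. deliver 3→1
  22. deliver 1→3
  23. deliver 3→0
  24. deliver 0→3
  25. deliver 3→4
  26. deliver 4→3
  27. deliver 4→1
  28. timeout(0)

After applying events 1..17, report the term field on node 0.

e1 timeout(3): 3[cand,t=1,-]
e2 deliver 3→2: 2[foll,t=1,-]
e3 deliver 2→3: ·
e4 deliver 3→1: 1[foll,t=1,-]
e5 deliver 1→3: 3[lead,t=1,-]
e6 deliver 3→0: 0[foll,t=1,-]
e7 deliver 0→3: ·
e8 deliver 3→4: 4[foll,t=1,-]
e9 deliver 4→3: ·
e10 propose(3,'r'): 3[lead,t=1,r]
e11 deliver 3→4: 4[foll,t=1,r]
e12 deliver 4→3: ·
e13 timeout(0): 0[cand,t=2,-]
e14 deliver 0→1: 1[foll,t=2,-]
e15 deliver 1→0: ·
e16 deliver 0→2: 2[foll,t=2,-]
e17 deliver 2→0: 0[lead,t=2,-]

2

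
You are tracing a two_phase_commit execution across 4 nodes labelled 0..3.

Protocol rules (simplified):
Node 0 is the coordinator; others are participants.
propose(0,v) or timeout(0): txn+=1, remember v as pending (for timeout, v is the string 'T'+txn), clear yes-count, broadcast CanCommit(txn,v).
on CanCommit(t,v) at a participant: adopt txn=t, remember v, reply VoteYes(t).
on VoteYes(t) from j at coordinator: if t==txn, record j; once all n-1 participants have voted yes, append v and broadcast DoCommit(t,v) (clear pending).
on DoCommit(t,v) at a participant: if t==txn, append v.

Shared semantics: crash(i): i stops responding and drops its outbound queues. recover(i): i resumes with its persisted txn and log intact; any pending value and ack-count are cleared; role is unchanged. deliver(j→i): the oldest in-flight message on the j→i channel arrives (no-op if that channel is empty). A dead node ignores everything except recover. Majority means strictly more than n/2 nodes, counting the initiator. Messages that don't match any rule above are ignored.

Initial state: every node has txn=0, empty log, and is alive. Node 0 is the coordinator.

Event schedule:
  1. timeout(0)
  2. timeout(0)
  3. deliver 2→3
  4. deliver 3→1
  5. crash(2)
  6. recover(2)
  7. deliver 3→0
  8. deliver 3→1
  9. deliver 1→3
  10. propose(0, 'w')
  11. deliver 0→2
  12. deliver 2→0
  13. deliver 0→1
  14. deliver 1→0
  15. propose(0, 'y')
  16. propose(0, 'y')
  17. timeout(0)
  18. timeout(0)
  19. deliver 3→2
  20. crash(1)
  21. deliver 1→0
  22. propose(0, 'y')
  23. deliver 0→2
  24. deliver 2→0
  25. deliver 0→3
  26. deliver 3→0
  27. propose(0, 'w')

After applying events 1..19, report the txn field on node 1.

after 1 — timeout(0): n0:coor/t1/[-]
after 2 — timeout(0): n0:coor/t2/[-]
after 3 — deliver 2→3: ·
after 4 — deliver 3→1: ·
after 5 — crash(2): n2:✗part/t0/[-]
after 6 — recover(2): n2:part/t0/[-]
after 7 — deliver 3→0: ·
after 8 — deliver 3→1: ·
after 9 — deliver 1→3: ·
after 10 — propose(0,'w'): n0:coor/t3/[-]
after 11 — deliver 0→2: n2:part/t1/[-]
after 12 — deliver 2→0: ·
after 13 — deliver 0→1: n1:part/t1/[-]
after 14 — deliver 1→0: ·
after 15 — propose(0,'y'): n0:coor/t4/[-]
after 16 — propose(0,'y'): n0:coor/t5/[-]
after 17 — timeout(0): n0:coor/t6/[-]
after 18 — timeout(0): n0:coor/t7/[-]
after 19 — deliver 3→2: ·

1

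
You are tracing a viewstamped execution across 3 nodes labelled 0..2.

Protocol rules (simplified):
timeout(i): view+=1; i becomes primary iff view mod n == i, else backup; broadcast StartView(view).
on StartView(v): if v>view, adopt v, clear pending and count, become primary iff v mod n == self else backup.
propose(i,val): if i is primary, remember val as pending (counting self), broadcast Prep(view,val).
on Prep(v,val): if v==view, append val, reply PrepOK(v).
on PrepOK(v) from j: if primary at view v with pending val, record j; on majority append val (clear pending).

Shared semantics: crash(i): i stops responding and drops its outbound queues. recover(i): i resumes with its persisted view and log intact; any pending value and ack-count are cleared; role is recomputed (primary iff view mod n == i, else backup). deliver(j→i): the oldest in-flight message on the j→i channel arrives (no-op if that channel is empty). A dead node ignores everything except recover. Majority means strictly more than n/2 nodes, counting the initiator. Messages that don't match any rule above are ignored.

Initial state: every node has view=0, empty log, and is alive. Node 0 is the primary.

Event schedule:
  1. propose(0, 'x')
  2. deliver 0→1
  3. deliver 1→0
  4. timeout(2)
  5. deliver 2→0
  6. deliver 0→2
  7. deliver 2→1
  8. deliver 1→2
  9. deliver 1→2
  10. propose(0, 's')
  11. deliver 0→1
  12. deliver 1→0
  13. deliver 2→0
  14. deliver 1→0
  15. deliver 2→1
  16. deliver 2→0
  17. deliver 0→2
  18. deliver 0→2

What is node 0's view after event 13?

step 1 propose(0,'x'): —
step 2 deliver 0→1: 1={back,v=0,log=x}
step 3 deliver 1→0: 0={prim,v=0,log=x}
step 4 timeout(2): 2={back,v=1,log=-}
step 5 deliver 2→0: 0={back,v=1,log=x}
step 6 deliver 0→2: —
step 7 deliver 2→1: 1={prim,v=1,log=x}
step 8 deliver 1→2: —
step 9 deliver 1→2: —
step 10 propose(0,'s'): —
step 11 deliver 0→1: —
step 12 deliver 1→0: —
step 13 deliver 2→0: —

1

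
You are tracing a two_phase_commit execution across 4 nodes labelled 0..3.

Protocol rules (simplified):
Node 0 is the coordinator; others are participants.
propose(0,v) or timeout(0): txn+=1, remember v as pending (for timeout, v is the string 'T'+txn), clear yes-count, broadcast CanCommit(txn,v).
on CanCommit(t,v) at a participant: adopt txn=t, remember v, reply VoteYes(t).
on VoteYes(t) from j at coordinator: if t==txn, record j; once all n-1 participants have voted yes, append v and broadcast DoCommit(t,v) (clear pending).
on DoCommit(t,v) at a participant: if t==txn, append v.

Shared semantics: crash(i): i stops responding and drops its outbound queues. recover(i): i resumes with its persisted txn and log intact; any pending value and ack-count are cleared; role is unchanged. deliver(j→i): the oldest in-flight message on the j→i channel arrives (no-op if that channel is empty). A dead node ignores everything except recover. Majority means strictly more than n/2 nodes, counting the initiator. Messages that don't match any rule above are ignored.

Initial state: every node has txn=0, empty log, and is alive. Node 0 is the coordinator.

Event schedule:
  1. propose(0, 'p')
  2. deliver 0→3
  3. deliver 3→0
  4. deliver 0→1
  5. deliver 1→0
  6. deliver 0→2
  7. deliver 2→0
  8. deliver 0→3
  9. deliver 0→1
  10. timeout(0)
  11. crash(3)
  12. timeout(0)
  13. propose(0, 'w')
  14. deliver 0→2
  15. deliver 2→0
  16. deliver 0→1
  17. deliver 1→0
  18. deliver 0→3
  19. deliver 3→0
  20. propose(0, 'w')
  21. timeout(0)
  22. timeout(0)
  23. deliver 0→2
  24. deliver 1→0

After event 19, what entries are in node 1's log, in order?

p

1. propose(0,'p'):  <0:coor t1 ->
2. deliver 0→3:  <3:part t1 ->
3. deliver 3→0:  nop
4. deliver 0→1:  <1:part t1 ->
5. deliver 1→0:  nop
6. deliver 0→2:  <2:part t1 ->
7. deliver 2→0:  <0:coor t1 p>
8. deliver 0→3:  <3:part t1 p>
9. deliver 0→1:  <1:part t1 p>
10. timeout(0):  <0:coor t2 p>
11. crash(3):  <3:✗part t1 p>
12. timeout(0):  <0:coor t3 p>
13. propose(0,'w'):  <0:coor t4 p>
14. deliver 0→2:  <2:part t1 p>
15. deliver 2→0:  nop
16. deliver 0→1:  <1:part t2 p>
17. deliver 1→0:  nop
18. deliver 0→3:  nop
19. deliver 3→0:  nop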